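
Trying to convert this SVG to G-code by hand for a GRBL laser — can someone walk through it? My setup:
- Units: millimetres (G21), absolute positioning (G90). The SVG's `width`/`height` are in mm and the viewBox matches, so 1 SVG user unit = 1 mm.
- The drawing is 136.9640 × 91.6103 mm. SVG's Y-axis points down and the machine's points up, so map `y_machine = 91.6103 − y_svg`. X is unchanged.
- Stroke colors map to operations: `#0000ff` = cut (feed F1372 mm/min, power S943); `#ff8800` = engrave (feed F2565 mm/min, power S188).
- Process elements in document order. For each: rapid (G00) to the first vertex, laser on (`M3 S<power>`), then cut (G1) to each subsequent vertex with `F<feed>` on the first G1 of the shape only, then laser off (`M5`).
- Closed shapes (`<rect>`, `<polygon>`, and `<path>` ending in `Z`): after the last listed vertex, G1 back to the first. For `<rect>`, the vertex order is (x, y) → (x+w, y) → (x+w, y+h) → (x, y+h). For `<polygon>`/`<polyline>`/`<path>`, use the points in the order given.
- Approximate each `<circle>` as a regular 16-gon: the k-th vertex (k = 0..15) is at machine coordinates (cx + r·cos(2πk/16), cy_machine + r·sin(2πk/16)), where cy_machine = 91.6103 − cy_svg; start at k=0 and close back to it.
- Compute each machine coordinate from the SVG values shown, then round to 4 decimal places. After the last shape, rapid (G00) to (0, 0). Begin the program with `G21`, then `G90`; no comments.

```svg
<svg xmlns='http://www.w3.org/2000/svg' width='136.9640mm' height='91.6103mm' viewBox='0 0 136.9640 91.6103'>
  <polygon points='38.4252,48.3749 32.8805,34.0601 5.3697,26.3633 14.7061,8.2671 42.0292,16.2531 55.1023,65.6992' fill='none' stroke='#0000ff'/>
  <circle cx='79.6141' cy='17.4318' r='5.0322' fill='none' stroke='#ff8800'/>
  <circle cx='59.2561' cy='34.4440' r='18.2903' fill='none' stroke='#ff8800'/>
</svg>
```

Since the viewBox matches the mm dimensions, user units are millimetres directly. The only transform is the Y-flip y_m = 91.6103 − y_svg.

Shape 1 is a closed polygon drawn with `<polygon>`. Its stroke #0000ff means cut at S943, F1372. After flipping Y the toolpath is (38.4252,43.2354) → (32.8805,57.5502) → (5.3697,65.2470) → (14.7061,83.3432) → (42.0292,75.3572) → (55.1023,25.9111) → (38.4252,43.2354), returning to the start.

Shape 2 is a circle drawn with `<circle>`. Its stroke #ff8800 means engrave at S188, F2565. After flipping Y the toolpath is (84.6463,74.1785) → (84.2632,76.1042) → (83.1724,77.7368) → (81.5398,78.8276) → (79.6141,79.2107) → (77.6884,78.8276) → (76.0558,77.7368) → (74.9650,76.1042) → (74.5819,74.1785) → (74.9650,72.2528) → (76.0558,70.6202) → (77.6884,69.5294) → (79.6141,69.1463) → (81.5398,69.5294) → (83.1724,70.6202) → (84.2632,72.2528) → (84.6463,74.1785), returning to the start.

Shape 3 is a circle drawn with `<circle>`. Its stroke #ff8800 means engrave at S188, F2565. After flipping Y the toolpath is (77.5464,57.1663) → (76.1541,64.1657) → (72.1893,70.0995) → (66.2555,74.0643) → (59.2561,75.4566) → (52.2567,74.0643) → (46.3229,70.0995) → (42.3581,64.1657) → (40.9658,57.1663) → (42.3581,50.1669) → (46.3229,44.2331) → (52.2567,40.2683) → (59.2561,38.8760) → (66.2555,40.2683) → (72.1893,44.2331) → (76.1541,50.1669) → (77.5464,57.1663), returning to the start.

G21
G90
G00 X38.4252 Y43.2354
M3 S943
G1 X32.8805 Y57.5502 F1372
G1 X5.3697 Y65.2470
G1 X14.7061 Y83.3432
G1 X42.0292 Y75.3572
G1 X55.1023 Y25.9111
G1 X38.4252 Y43.2354
M5
G00 X84.6463 Y74.1785
M3 S188
G1 X84.2632 Y76.1042 F2565
G1 X83.1724 Y77.7368
G1 X81.5398 Y78.8276
G1 X79.6141 Y79.2107
G1 X77.6884 Y78.8276
G1 X76.0558 Y77.7368
G1 X74.9650 Y76.1042
G1 X74.5819 Y74.1785
G1 X74.9650 Y72.2528
G1 X76.0558 Y70.6202
G1 X77.6884 Y69.5294
G1 X79.6141 Y69.1463
G1 X81.5398 Y69.5294
G1 X83.1724 Y70.6202
G1 X84.2632 Y72.2528
G1 X84.6463 Y74.1785
M5
G00 X77.5464 Y57.1663
M3 S188
G1 X76.1541 Y64.1657 F2565
G1 X72.1893 Y70.0995
G1 X66.2555 Y74.0643
G1 X59.2561 Y75.4566
G1 X52.2567 Y74.0643
G1 X46.3229 Y70.0995
G1 X42.3581 Y64.1657
G1 X40.9658 Y57.1663
G1 X42.3581 Y50.1669
G1 X46.3229 Y44.2331
G1 X52.2567 Y40.2683
G1 X59.2561 Y38.8760
G1 X66.2555 Y40.2683
G1 X72.1893 Y44.2331
G1 X76.1541 Y50.1669
G1 X77.5464 Y57.1663
M5
G00 X0.0000 Y0.0000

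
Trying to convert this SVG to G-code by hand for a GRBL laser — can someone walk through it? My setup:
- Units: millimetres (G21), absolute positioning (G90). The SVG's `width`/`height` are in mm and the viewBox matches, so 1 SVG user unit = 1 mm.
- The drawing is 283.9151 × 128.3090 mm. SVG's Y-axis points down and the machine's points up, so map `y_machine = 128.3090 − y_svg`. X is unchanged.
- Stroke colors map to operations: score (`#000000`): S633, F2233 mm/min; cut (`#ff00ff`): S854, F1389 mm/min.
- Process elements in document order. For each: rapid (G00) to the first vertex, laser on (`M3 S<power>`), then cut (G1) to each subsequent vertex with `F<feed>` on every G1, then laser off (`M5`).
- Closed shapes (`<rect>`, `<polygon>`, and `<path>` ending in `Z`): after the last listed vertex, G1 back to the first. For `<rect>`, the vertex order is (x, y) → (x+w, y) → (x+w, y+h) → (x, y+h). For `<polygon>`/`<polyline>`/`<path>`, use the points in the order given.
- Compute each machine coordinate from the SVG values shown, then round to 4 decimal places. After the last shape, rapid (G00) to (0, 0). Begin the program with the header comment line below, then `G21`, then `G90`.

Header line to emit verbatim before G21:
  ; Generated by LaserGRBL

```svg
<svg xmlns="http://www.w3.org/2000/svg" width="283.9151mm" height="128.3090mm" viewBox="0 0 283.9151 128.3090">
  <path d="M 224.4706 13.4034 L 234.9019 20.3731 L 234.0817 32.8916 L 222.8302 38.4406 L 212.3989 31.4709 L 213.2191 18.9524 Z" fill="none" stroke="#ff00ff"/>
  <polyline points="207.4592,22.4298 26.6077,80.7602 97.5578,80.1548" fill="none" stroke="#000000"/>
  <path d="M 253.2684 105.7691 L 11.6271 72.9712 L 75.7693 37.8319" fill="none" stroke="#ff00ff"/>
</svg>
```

; Generated by LaserGRBL
G21
G90
G00 X224.4706 Y114.9056
M3 S854
G1 X234.9019 Y107.9359 F1389
G1 X234.0817 Y95.4174 F1389
G1 X222.8302 Y89.8684 F1389
G1 X212.3989 Y96.8381 F1389
G1 X213.2191 Y109.3566 F1389
G1 X224.4706 Y114.9056 F1389
M5
G00 X207.4592 Y105.8792
M3 S633
G1 X26.6077 Y47.5488 F2233
G1 X97.5578 Y48.1542 F2233
M5
G00 X253.2684 Y22.5399
M3 S854
G1 X11.6271 Y55.3378 F1389
G1 X75.7693 Y90.4771 F1389
M5
G00 X0.0000 Y0.0000

viewBox `0 0 283.9151 128.3090` with mm width/height → 1 unit = 1 mm. Flip: y_m = 128.3090 − y_svg.

**Shape 1** — `<path>` regular polygon, stroke `#ff00ff` → cut (S854, F1389). Machine vertices: (224.4706,114.9056) → (234.9019,107.9359) → (234.0817,95.4174) → (222.8302,89.8684) → (212.3989,96.8381) → (213.2191,109.3566) → (224.4706,114.9056). Closed: final G1 returns to the first vertex.

**Shape 2** — `<polyline>` open polyline, stroke `#000000` → score (S633, F2233). Machine vertices: (207.4592,105.8792) → (26.6077,47.5488) → (97.5578,48.1542). Open path.

**Shape 3** — `<path>` open polyline, stroke `#ff00ff` → cut (S854, F1389). Machine vertices: (253.2684,22.5399) → (11.6271,55.3378) → (75.7693,90.4771). Open path.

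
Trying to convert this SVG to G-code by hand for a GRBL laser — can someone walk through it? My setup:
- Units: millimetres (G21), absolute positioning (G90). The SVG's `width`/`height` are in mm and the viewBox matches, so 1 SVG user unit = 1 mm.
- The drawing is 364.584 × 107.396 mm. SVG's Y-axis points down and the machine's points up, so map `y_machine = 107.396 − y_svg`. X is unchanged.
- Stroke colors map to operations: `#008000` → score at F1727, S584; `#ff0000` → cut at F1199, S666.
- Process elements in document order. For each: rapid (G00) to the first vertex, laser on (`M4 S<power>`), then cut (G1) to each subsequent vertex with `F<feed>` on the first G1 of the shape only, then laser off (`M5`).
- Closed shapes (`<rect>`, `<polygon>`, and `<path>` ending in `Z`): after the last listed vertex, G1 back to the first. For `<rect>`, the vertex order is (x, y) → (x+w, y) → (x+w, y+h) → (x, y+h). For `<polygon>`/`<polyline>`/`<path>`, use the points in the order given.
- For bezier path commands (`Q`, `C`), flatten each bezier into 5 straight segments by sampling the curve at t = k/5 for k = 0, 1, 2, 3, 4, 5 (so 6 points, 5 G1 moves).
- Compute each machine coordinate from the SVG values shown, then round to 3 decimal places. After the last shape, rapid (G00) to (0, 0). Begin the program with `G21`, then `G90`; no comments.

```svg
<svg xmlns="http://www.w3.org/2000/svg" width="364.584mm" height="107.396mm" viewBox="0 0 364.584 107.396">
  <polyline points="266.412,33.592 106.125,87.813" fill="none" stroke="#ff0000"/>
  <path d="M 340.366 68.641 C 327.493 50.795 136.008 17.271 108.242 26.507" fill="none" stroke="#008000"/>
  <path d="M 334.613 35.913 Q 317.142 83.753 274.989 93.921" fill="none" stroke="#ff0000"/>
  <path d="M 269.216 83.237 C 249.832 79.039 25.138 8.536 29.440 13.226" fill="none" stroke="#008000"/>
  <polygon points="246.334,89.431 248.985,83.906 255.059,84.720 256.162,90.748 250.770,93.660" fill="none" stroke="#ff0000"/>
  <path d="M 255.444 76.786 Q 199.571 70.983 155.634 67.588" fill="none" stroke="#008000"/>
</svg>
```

1 u = 1 mm; y_m = 107.396 − y.

[1] `<polyline>` line segment, #ff0000→cut S666 F1199: (266.412,73.804) → (106.125,19.583)

[2] `<path>` cubic bezier, #008000→score S584 F1727: (340.366,38.755) → (313.947,50.876) → (261.094,63.956) → (198.237,75.187) → (141.809,81.767) → (108.242,80.889)

[3] `<path>` quadratic bezier, #ff0000→cut S666 F1199: (334.613,71.483) → (326.637,53.854) → (316.687,39.239) → (304.762,27.637) → (290.863,19.049) → (274.989,13.475)

[4] `<path>` cubic bezier, #008000→score S584 F1727: (269.216,24.159) → (236.423,33.502) → (175.202,51.967) → (106.400,72.761) → (50.864,89.093) → (29.440,94.170)

[5] `<polygon>` regular polygon, #ff0000→cut S666 F1199: (246.334,17.965) → (248.985,23.490) → (255.059,22.676) → (256.162,16.648) → (250.770,13.736) → (246.334,17.965) (closed)

[6] `<path>` quadratic bezier, #008000→score S584 F1727: (255.444,30.610) → (233.572,32.835) → (212.655,34.867) → (192.693,36.707) → (173.686,38.354) → (155.634,39.808)

G21
G90
G00 X266.412 Y73.804
M4 S666
G1 X106.125 Y19.583 F1199
M5
G00 X340.366 Y38.755
M4 S584
G1 X313.947 Y50.876 F1727
G1 X261.094 Y63.956
G1 X198.237 Y75.187
G1 X141.809 Y81.767
G1 X108.242 Y80.889
M5
G00 X334.613 Y71.483
M4 S666
G1 X326.637 Y53.854 F1199
G1 X316.687 Y39.239
G1 X304.762 Y27.637
G1 X290.863 Y19.049
G1 X274.989 Y13.475
M5
G00 X269.216 Y24.159
M4 S584
G1 X236.423 Y33.502 F1727
G1 X175.202 Y51.967
G1 X106.400 Y72.761
G1 X50.864 Y89.093
G1 X29.440 Y94.170
M5
G00 X246.334 Y17.965
M4 S666
G1 X248.985 Y23.490 F1199
G1 X255.059 Y22.676
G1 X256.162 Y16.648
G1 X250.770 Y13.736
G1 X246.334 Y17.965
M5
G00 X255.444 Y30.610
M4 S584
G1 X233.572 Y32.835 F1727
G1 X212.655 Y34.867
G1 X192.693 Y36.707
G1 X173.686 Y38.354
G1 X155.634 Y39.808
M5
G00 X0.000 Y0.000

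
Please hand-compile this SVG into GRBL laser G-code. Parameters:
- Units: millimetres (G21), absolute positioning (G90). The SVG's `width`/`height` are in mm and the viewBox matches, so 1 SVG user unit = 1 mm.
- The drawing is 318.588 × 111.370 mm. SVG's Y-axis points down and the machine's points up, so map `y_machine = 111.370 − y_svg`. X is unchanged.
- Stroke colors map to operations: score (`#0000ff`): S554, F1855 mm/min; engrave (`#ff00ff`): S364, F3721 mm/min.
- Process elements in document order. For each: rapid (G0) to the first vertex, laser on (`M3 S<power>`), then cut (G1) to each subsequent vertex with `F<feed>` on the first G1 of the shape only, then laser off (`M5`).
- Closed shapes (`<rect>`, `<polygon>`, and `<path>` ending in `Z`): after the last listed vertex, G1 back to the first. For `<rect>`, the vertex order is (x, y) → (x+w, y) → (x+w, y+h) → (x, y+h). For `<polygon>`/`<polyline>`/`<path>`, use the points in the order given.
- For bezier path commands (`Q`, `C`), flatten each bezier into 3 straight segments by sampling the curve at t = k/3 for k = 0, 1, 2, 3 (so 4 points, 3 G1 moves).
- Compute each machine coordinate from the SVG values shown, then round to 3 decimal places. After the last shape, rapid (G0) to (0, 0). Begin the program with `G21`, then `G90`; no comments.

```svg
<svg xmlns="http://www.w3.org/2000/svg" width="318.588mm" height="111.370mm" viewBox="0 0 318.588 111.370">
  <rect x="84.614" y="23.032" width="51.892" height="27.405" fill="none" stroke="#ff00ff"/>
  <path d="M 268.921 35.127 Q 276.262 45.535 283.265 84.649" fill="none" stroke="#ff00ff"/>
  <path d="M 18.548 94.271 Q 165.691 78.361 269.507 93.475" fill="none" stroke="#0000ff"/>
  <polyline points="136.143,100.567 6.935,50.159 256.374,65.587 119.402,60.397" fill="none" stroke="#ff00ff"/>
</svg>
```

G21
G90
G0 X84.614 Y88.338
M3 S364
G1 X136.506 Y88.338 F3721
G1 X136.506 Y60.933
G1 X84.614 Y60.933
G1 X84.614 Y88.338
M5
G0 X268.921 Y76.243
M3 S364
G1 X273.777 Y66.115 F3721
G1 X278.559 Y49.607
G1 X283.265 Y26.721
M5
G0 X18.548 Y17.099
M3 S554
G1 X111.829 Y24.259 F1855
G1 X195.482 Y24.524
G1 X269.507 Y17.895
M5
G0 X136.143 Y10.803
M3 S364
G1 X6.935 Y61.211 F3721
G1 X256.374 Y45.783
G1 X119.402 Y50.973
M5
G0 X0.000 Y0.000

1 u = 1 mm; y_m = 111.370 − y.

[1] `<rect>` rectangle, #ff00ff→engrave S364 F3721: (84.614,88.338) → (136.506,88.338) → (136.506,60.933) → (84.614,60.933) → (84.614,88.338) (closed)

[2] `<path>` quadratic bezier, #ff00ff→engrave S364 F3721: (268.921,76.243) → (273.777,66.115) → (278.559,49.607) → (283.265,26.721)

[3] `<path>` quadratic bezier, #0000ff→score S554 F1855: (18.548,17.099) → (111.829,24.259) → (195.482,24.524) → (269.507,17.895)

[4] `<polyline>` open polyline, #ff00ff→engrave S364 F3721: (136.143,10.803) → (6.935,61.211) → (256.374,45.783) → (119.402,50.973)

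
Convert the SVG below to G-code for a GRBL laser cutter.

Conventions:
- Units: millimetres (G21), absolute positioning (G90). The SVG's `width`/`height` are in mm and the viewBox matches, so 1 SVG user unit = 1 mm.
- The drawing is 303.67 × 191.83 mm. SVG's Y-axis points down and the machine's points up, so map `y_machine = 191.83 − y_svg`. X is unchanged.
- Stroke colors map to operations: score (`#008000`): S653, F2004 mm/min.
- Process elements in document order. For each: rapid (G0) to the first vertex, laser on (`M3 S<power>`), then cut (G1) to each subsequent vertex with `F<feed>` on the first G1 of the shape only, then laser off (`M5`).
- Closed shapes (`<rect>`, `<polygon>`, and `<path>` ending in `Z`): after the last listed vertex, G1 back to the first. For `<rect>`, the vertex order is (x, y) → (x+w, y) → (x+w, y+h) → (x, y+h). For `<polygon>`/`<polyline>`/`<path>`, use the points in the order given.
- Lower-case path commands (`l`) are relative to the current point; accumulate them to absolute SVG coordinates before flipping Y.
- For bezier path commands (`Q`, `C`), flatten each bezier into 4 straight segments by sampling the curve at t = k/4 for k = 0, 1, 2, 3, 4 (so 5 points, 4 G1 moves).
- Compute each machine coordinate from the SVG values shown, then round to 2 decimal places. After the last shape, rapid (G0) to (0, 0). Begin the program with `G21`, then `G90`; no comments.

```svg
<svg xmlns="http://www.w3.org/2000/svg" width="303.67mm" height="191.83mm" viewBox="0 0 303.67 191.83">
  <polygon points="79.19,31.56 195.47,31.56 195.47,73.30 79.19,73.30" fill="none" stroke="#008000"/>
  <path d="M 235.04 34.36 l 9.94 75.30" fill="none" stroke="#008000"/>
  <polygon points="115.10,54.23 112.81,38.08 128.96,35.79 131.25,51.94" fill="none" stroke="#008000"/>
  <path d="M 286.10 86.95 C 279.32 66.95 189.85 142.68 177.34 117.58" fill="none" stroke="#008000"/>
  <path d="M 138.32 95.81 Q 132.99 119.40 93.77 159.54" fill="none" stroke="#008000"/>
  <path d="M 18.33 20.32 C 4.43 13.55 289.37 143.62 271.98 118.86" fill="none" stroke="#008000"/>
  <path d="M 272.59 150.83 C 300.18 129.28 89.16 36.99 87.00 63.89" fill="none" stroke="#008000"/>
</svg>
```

Since the viewBox matches the mm dimensions, user units are millimetres directly. The only transform is the Y-flip y_m = 191.83 − y_svg.

Shape 1 is a rectangle drawn with `<polygon>`. Its stroke #008000 means score at S653, F2004. After flipping Y the toolpath is (79.19,160.27) → (195.47,160.27) → (195.47,118.53) → (79.19,118.53) → (79.19,160.27), returning to the start.

Shape 2 is a line segment drawn with `<path>`. Its stroke #008000 means score at S653, F2004. After flipping Y the toolpath is (235.04,157.47) → (244.98,82.17).

Shape 3 is a regular polygon drawn with `<polygon>`. Its stroke #008000 means score at S653, F2004. After flipping Y the toolpath is (115.10,137.60) → (112.81,153.75) → (128.96,156.04) → (131.25,139.89) → (115.10,137.60), returning to the start.

Shape 4 is a cubic bezier drawn with `<path>`. Its stroke #008000 means score at S653, F2004. After flipping Y the toolpath is (286.10,104.88) → (268.01,105.00) → (233.87,87.65) → (198.66,71.26) → (177.34,74.25).

Shape 5 is a quadratic bezier drawn with `<path>`. Its stroke #008000 means score at S653, F2004. After flipping Y the toolpath is (138.32,96.02) → (133.54,83.19) → (124.52,68.29) → (111.26,51.33) → (93.77,32.29).

Shape 6 is a cubic bezier drawn with `<path>`. Its stroke #008000 means score at S653, F2004. After flipping Y the toolpath is (18.33,171.51) → (54.54,155.49) → (146.46,115.49) → (237.73,78.87) → (271.98,72.97).

Shape 7 is a cubic bezier drawn with `<path>`. Its stroke #008000 means score at S653, F2004. After flipping Y the toolpath is (272.59,41.00) → (255.53,67.46) → (190.95,102.64) → (120.79,128.73) → (87.00,127.94).

G21
G90
G0 X79.19 Y160.27
M3 S653
G1 X195.47 Y160.27 F2004
G1 X195.47 Y118.53
G1 X79.19 Y118.53
G1 X79.19 Y160.27
M5
G0 X235.04 Y157.47
M3 S653
G1 X244.98 Y82.17 F2004
M5
G0 X115.10 Y137.60
M3 S653
G1 X112.81 Y153.75 F2004
G1 X128.96 Y156.04
G1 X131.25 Y139.89
G1 X115.10 Y137.60
M5
G0 X286.10 Y104.88
M3 S653
G1 X268.01 Y105.00 F2004
G1 X233.87 Y87.65
G1 X198.66 Y71.26
G1 X177.34 Y74.25
M5
G0 X138.32 Y96.02
M3 S653
G1 X133.54 Y83.19 F2004
G1 X124.52 Y68.29
G1 X111.26 Y51.33
G1 X93.77 Y32.29
M5
G0 X18.33 Y171.51
M3 S653
G1 X54.54 Y155.49 F2004
G1 X146.46 Y115.49
G1 X237.73 Y78.87
G1 X271.98 Y72.97
M5
G0 X272.59 Y41.00
M3 S653
G1 X255.53 Y67.46 F2004
G1 X190.95 Y102.64
G1 X120.79 Y128.73
G1 X87.00 Y127.94
M5
G0 X0.00 Y0.00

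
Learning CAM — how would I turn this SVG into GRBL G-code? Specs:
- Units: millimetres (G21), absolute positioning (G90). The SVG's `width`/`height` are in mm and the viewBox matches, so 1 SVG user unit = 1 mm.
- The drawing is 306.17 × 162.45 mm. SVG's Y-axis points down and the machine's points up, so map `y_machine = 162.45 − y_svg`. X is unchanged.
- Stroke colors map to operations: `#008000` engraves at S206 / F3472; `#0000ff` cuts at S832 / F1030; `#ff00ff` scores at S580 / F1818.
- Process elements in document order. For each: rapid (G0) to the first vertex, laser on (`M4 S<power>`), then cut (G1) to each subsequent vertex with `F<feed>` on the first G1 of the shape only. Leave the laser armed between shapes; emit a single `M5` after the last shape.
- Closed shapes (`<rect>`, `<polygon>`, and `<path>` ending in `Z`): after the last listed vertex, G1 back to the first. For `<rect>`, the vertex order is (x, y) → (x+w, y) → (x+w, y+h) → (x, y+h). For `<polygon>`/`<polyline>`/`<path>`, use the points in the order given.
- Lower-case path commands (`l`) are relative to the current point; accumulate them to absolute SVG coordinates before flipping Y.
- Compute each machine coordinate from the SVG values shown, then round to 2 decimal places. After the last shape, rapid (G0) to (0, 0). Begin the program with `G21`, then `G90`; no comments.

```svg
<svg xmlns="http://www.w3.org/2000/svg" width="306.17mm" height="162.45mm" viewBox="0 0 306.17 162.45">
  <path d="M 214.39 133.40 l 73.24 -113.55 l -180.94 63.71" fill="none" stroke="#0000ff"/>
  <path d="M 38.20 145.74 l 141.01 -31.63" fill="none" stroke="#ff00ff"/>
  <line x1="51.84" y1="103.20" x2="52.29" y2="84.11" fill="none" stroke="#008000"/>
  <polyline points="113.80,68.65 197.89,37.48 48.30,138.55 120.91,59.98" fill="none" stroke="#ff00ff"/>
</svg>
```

G21
G90
G0 X214.39 Y29.05
M4 S832
G1 X287.63 Y142.60 F1030
G1 X106.69 Y78.89
G0 X38.20 Y16.71
M4 S580
G1 X179.21 Y48.34 F1818
G0 X51.84 Y59.25
M4 S206
G1 X52.29 Y78.34 F3472
G0 X113.80 Y93.80
M4 S580
G1 X197.89 Y124.97 F1818
G1 X48.30 Y23.90
G1 X120.91 Y102.47
M5
G0 X0.00 Y0.00

1 u = 1 mm; y_m = 162.45 − y.

[1] `<path>` open polyline, #0000ff→cut S832 F1030: (214.39,29.05) → (287.63,142.60) → (106.69,78.89)

[2] `<path>` line segment, #ff00ff→score S580 F1818: (38.20,16.71) → (179.21,48.34)

[3] `<line>` line segment, #008000→engrave S206 F3472: (51.84,59.25) → (52.29,78.34)

[4] `<polyline>` open polyline, #ff00ff→score S580 F1818: (113.80,93.80) → (197.89,124.97) → (48.30,23.90) → (120.91,102.47)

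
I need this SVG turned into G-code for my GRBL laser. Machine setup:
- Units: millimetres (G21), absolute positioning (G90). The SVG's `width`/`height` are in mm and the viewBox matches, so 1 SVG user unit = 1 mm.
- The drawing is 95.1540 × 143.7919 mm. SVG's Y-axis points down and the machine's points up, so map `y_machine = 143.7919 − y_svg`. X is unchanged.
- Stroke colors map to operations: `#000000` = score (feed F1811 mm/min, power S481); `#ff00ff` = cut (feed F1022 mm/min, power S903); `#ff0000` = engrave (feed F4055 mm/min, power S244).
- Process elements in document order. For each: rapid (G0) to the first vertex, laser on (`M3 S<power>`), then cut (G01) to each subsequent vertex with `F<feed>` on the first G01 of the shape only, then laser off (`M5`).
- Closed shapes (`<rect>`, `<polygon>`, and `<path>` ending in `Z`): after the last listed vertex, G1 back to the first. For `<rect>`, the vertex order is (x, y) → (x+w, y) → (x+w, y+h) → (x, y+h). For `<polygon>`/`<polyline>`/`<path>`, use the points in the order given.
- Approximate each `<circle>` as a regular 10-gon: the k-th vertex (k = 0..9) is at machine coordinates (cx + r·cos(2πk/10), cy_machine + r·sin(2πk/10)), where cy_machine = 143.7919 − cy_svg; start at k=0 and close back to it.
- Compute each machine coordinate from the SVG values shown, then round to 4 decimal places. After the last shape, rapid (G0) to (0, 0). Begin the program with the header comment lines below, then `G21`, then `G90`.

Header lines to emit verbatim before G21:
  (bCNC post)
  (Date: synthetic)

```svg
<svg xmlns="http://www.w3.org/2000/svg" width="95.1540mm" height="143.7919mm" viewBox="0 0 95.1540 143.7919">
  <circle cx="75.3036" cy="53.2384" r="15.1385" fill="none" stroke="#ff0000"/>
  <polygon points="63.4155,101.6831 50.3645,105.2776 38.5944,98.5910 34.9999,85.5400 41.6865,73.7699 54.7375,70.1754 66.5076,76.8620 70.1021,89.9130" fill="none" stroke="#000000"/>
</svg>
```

viewBox `0 0 95.1540 143.7919` with mm width/height → 1 unit = 1 mm. Flip: y_m = 143.7919 − y_svg.

**Shape 1** — `<circle>` circle, stroke `#ff0000` → engrave (S244, F4055). Machine vertices: (90.4421,90.5535) → (87.5509,99.4517) → (79.9817,104.9511) → (70.6255,104.9511) → (63.0563,99.4517) → (60.1651,90.5535) → (63.0563,81.6553) → (70.6255,76.1559) → (79.9817,76.1559) → (87.5509,81.6553) → (90.4421,90.5535). Closed: final G1 returns to the first vertex.

**Shape 2** — `<polygon>` regular polygon, stroke `#000000` → score (S481, F1811). Machine vertices: (63.4155,42.1088) → (50.3645,38.5143) → (38.5944,45.2009) → (34.9999,58.2519) → (41.6865,70.0220) → (54.7375,73.6165) → (66.5076,66.9299) → (70.1021,53.8789) → (63.4155,42.1088). Closed: final G1 returns to the first vertex.

(bCNC post)
(Date: synthetic)
G21
G90
G0 X90.4421 Y90.5535
M3 S244
G01 X87.5509 Y99.4517 F4055
G01 X79.9817 Y104.9511
G01 X70.6255 Y104.9511
G01 X63.0563 Y99.4517
G01 X60.1651 Y90.5535
G01 X63.0563 Y81.6553
G01 X70.6255 Y76.1559
G01 X79.9817 Y76.1559
G01 X87.5509 Y81.6553
G01 X90.4421 Y90.5535
M5
G0 X63.4155 Y42.1088
M3 S481
G01 X50.3645 Y38.5143 F1811
G01 X38.5944 Y45.2009
G01 X34.9999 Y58.2519
G01 X41.6865 Y70.0220
G01 X54.7375 Y73.6165
G01 X66.5076 Y66.9299
G01 X70.1021 Y53.8789
G01 X63.4155 Y42.1088
M5
G0 X0.0000 Y0.0000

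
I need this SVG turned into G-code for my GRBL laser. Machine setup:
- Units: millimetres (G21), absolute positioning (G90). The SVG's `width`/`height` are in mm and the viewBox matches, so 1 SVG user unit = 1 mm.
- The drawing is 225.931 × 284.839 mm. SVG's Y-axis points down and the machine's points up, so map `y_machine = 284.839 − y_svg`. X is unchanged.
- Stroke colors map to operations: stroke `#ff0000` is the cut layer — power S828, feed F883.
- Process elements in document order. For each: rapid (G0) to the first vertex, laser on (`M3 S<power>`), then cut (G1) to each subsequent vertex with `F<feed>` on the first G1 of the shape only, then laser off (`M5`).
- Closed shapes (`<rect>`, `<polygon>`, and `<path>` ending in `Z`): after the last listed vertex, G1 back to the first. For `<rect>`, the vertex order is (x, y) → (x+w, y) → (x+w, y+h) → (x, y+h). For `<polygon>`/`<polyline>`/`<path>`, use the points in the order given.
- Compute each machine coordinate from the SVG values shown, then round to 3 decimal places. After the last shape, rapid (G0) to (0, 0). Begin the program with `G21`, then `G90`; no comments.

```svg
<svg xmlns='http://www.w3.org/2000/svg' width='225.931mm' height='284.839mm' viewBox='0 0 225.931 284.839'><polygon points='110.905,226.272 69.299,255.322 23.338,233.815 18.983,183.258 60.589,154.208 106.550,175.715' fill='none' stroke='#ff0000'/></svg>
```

G21
G90
G0 X110.905 Y58.567
M3 S828
G1 X69.299 Y29.517 F883
G1 X23.338 Y51.024
G1 X18.983 Y101.581
G1 X60.589 Y130.631
G1 X106.550 Y109.124
G1 X110.905 Y58.567
M5
G0 X0.000 Y0.000

1 u = 1 mm; y_m = 284.839 − y.

[1] `<polygon>` regular polygon, #ff0000→cut S828 F883: (110.905,58.567) → (69.299,29.517) → (23.338,51.024) → (18.983,101.581) → (60.589,130.631) → (106.550,109.124) → (110.905,58.567) (closed)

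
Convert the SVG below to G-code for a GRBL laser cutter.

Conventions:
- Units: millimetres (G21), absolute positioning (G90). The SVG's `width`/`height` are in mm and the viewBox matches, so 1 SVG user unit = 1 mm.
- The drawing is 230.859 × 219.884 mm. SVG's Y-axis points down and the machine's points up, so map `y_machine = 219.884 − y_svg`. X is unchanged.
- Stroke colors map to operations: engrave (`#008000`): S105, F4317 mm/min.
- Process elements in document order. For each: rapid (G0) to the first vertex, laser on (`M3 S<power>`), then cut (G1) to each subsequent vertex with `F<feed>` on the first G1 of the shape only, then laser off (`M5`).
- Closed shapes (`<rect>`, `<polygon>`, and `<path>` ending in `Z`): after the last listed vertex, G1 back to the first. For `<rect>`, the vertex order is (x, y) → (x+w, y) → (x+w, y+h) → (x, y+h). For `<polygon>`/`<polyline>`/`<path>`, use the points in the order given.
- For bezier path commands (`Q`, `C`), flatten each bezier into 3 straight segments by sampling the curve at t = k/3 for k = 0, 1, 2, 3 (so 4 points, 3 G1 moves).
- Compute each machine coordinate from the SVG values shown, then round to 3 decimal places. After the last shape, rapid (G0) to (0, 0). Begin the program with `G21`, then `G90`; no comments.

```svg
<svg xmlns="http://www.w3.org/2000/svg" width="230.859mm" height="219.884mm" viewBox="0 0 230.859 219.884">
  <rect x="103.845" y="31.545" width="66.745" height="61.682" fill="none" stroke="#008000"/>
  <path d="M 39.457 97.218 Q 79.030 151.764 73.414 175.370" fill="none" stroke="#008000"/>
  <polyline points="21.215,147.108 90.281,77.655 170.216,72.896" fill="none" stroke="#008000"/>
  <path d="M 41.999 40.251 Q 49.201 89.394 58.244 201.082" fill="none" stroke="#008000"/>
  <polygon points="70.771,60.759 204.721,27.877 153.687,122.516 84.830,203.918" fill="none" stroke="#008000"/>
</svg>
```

G21
G90
G0 X103.845 Y188.339
M3 S105
G1 X170.590 Y188.339 F4317
G1 X170.590 Y126.657
G1 X103.845 Y126.657
G1 X103.845 Y188.339
M5
G0 X39.457 Y122.666
M3 S105
G1 X60.818 Y89.740 F4317
G1 X72.137 Y63.689
G1 X73.414 Y44.514
M5
G0 X21.215 Y72.776
M3 S105
G1 X90.281 Y142.229 F4317
G1 X170.216 Y146.988
M5
G0 X41.999 Y179.633
M3 S105
G1 X47.005 Y139.922 F4317
G1 X52.420 Y86.311
G1 X58.244 Y18.802
M5
G0 X70.771 Y159.125
M3 S105
G1 X204.721 Y192.007 F4317
G1 X153.687 Y97.368
G1 X84.830 Y15.966
G1 X70.771 Y159.125
M5
G0 X0.000 Y0.000

viewBox `0 0 230.859 219.884` with mm width/height → 1 unit = 1 mm. Flip: y_m = 219.884 − y_svg.

**Shape 1** — `<rect>` rectangle, stroke `#008000` → engrave (S105, F4317). Machine vertices: (103.845,188.339) → (170.590,188.339) → (170.590,126.657) → (103.845,126.657) → (103.845,188.339). Closed: final G1 returns to the first vertex.

**Shape 2** — `<path>` quadratic bezier, stroke `#008000` → engrave (S105, F4317). Control points (SVG): P0=(39.457,97.218), P1=(79.030,151.764), P2=(73.414,175.370); sampled at t=k/3. Machine vertices: (39.457,122.666) → (60.818,89.740) → (72.137,63.689) → (73.414,44.514). Open path.

**Shape 3** — `<polyline>` open polyline, stroke `#008000` → engrave (S105, F4317). Machine vertices: (21.215,72.776) → (90.281,142.229) → (170.216,146.988). Open path.

**Shape 4** — `<path>` quadratic bezier, stroke `#008000` → engrave (S105, F4317). Control points (SVG): P0=(41.999,40.251), P1=(49.201,89.394), P2=(58.244,201.082); sampled at t=k/3. Machine vertices: (41.999,179.633) → (47.005,139.922) → (52.420,86.311) → (58.244,18.802). Open path.

**Shape 5** — `<polygon>` closed polygon, stroke `#008000` → engrave (S105, F4317). Machine vertices: (70.771,159.125) → (204.721,192.007) → (153.687,97.368) → (84.830,15.966) → (70.771,159.125). Closed: final G1 returns to the first vertex.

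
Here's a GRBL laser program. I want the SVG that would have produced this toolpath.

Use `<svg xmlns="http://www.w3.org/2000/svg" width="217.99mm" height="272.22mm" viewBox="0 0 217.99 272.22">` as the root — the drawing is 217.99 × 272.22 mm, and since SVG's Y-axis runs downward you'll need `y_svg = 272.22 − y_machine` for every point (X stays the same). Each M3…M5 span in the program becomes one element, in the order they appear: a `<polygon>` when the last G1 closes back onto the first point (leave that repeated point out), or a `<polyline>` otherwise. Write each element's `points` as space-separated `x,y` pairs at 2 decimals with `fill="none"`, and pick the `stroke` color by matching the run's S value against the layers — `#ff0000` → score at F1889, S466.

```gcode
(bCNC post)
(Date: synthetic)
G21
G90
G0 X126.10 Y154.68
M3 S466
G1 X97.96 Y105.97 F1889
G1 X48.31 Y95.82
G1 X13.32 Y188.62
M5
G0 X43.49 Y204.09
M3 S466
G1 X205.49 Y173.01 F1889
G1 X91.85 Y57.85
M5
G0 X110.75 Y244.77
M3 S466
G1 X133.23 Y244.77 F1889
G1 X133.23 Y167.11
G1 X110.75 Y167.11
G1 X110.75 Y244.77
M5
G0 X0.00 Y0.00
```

<svg xmlns="http://www.w3.org/2000/svg" width="217.99mm" height="272.22mm" viewBox="0 0 217.99 272.22">
  <polyline points="126.10,117.54 97.96,166.25 48.31,176.40 13.32,83.60" fill="none" stroke="#ff0000"/>
  <polyline points="43.49,68.13 205.49,99.21 91.85,214.37" fill="none" stroke="#ff0000"/>
  <polygon points="110.75,27.45 133.23,27.45 133.23,105.11 110.75,105.11" fill="none" stroke="#ff0000"/>
</svg>

Machine Y-up, SVG Y-down with viewBox height 272.22, so y_svg = 272.22 − y_machine; X carries over. Every run uses S466, so all elements get stroke `#ff0000` (score).

Run 1: The run is open, so emit a `<polyline>` with points (Y-flipped): 126.10,117.54 97.96,166.25 48.31,176.40 13.32,83.60.

Run 2: The run is open, so emit a `<polyline>` with points (Y-flipped): 43.49,68.13 205.49,99.21 91.85,214.37.

Run 3: The run returns to its start, so emit a `<polygon>` with points (Y-flipped): 110.75,27.45 133.23,27.45 133.23,105.11 110.75,105.11.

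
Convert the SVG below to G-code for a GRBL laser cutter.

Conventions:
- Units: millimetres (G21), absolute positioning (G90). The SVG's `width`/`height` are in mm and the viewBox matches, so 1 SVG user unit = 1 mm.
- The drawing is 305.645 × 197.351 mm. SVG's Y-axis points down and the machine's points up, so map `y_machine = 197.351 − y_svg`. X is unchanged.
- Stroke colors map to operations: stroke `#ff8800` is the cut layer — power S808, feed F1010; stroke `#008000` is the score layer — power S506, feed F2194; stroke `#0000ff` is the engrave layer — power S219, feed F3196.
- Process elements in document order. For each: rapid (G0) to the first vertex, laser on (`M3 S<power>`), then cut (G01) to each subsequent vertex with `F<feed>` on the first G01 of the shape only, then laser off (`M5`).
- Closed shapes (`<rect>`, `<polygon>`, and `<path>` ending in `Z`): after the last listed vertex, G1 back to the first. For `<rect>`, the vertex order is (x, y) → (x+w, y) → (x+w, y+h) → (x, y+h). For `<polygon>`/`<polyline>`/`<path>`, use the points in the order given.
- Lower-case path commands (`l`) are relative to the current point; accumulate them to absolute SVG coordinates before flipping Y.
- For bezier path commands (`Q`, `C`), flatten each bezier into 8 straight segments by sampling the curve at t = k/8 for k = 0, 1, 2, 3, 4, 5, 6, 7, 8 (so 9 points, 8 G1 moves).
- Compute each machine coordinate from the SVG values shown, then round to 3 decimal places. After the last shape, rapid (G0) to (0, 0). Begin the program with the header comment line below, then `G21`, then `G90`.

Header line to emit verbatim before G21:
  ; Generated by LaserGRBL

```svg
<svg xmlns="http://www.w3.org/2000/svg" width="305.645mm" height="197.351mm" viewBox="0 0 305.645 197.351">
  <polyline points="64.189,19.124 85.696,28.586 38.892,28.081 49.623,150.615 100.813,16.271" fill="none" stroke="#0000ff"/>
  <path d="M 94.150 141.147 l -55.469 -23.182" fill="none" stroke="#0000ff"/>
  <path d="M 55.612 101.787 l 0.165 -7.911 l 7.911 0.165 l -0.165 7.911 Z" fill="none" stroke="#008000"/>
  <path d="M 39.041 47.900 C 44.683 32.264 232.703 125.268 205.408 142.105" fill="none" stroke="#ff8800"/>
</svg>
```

Since the viewBox matches the mm dimensions, user units are millimetres directly. The only transform is the Y-flip y_m = 197.351 − y_svg.

Shape 1 is a open polyline drawn with `<polyline>`. Its stroke #0000ff means engrave at S219, F3196. After flipping Y the toolpath is (64.189,178.227) → (85.696,168.765) → (38.892,169.270) → (49.623,46.736) → (100.813,181.080).

Shape 2 is a line segment drawn with `<path>`. Its stroke #0000ff means engrave at S219, F3196. After flipping Y the toolpath is (94.150,56.204) → (38.681,79.386).

Shape 3 is a regular polygon drawn with `<path>`. Its stroke #008000 means score at S506, F2194. After flipping Y the toolpath is (55.612,95.564) → (55.777,103.475) → (63.688,103.310) → (63.523,95.399) → (55.612,95.564), returning to the start.

Shape 4 is a cubic bezier drawn with `<path>`. Its stroke #ff8800 means cut at S808, F1010. After flipping Y the toolpath is (39.041,149.451) → (48.929,150.583) → (71.254,143.696) → (101.357,130.955) → (134.576,114.526) → (166.251,96.575) → (191.722,79.267) → (206.327,64.769) → (205.408,55.246).

; Generated by LaserGRBL
G21
G90
G0 X64.189 Y178.227
M3 S219
G01 X85.696 Y168.765 F3196
G01 X38.892 Y169.270
G01 X49.623 Y46.736
G01 X100.813 Y181.080
M5
G0 X94.150 Y56.204
M3 S219
G01 X38.681 Y79.386 F3196
M5
G0 X55.612 Y95.564
M3 S506
G01 X55.777 Y103.475 F2194
G01 X63.688 Y103.310
G01 X63.523 Y95.399
G01 X55.612 Y95.564
M5
G0 X39.041 Y149.451
M3 S808
G01 X48.929 Y150.583 F1010
G01 X71.254 Y143.696
G01 X101.357 Y130.955
G01 X134.576 Y114.526
G01 X166.251 Y96.575
G01 X191.722 Y79.267
G01 X206.327 Y64.769
G01 X205.408 Y55.246
M5
G0 X0.000 Y0.000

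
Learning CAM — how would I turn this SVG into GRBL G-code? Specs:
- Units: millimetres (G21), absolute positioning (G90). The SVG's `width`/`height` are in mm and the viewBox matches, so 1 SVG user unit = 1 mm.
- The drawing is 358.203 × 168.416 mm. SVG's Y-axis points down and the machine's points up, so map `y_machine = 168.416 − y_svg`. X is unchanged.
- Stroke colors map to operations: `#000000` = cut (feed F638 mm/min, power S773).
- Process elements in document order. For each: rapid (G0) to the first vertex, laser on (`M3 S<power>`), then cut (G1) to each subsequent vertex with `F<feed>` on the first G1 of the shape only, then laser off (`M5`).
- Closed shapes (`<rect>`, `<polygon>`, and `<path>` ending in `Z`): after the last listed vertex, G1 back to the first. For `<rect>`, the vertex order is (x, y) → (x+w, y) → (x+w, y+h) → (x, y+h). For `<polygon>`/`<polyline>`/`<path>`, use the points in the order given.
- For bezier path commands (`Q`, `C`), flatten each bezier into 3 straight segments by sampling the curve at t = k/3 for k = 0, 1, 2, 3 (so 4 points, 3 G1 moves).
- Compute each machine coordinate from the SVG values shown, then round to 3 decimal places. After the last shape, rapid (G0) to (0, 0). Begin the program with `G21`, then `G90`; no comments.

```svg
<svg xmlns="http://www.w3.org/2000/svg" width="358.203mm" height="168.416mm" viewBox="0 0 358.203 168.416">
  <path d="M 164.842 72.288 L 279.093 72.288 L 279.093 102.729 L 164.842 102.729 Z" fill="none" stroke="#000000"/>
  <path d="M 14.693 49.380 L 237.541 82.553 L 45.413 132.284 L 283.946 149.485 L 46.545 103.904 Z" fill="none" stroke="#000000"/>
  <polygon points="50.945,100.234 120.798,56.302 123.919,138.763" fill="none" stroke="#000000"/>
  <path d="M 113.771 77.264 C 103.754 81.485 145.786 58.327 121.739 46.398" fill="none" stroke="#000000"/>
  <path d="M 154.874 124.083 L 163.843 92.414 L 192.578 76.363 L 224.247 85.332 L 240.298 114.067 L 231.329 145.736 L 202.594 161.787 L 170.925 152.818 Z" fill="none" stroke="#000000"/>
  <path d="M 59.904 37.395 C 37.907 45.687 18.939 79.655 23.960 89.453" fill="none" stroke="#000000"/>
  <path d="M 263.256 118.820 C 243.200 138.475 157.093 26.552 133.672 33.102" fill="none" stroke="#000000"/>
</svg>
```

viewBox `0 0 358.203 168.416` with mm width/height → 1 unit = 1 mm. Flip: y_m = 168.416 − y_svg.

**Shape 1** — `<path>` rectangle, stroke `#000000` → cut (S773, F638). Machine vertices: (164.842,96.128) → (279.093,96.128) → (279.093,65.687) → (164.842,65.687) → (164.842,96.128). Closed: final G1 returns to the first vertex.

**Shape 2** — `<path>` closed polygon, stroke `#000000` → cut (S773, F638). Machine vertices: (14.693,119.036) → (237.541,85.863) → (45.413,36.132) → (283.946,18.931) → (46.545,64.512) → (14.693,119.036). Closed: final G1 returns to the first vertex.

**Shape 3** — `<polygon>` regular polygon, stroke `#000000` → cut (S773, F638). Machine vertices: (50.945,68.182) → (120.798,112.114) → (123.919,29.653) → (50.945,68.182). Closed: final G1 returns to the first vertex.

**Shape 4** — `<path>` cubic bezier, stroke `#000000` → cut (S773, F638). Control points (SVG): P0=(113.771,77.264), P1=(103.754,81.485), P2=(145.786,58.327), P3=(121.739,46.398); sampled at t=k/3. Machine vertices: (113.771,91.152) → (116.729,94.627) → (128.135,107.776) → (121.739,122.018). Open path.

**Shape 5** — `<path>` regular polygon, stroke `#000000` → cut (S773, F638). Machine vertices: (154.874,44.333) → (163.843,76.002) → (192.578,92.053) → (224.247,83.084) → (240.298,54.349) → (231.329,22.680) → (202.594,6.629) → (170.925,15.598) → (154.874,44.333). Closed: final G1 returns to the first vertex.

**Shape 6** — `<path>` cubic bezier, stroke `#000000` → cut (S773, F638). Control points (SVG): P0=(59.904,37.395), P1=(37.907,45.687), P2=(18.939,79.655), P3=(23.960,89.453); sampled at t=k/3. Machine vertices: (59.904,131.021) → (39.693,116.016) → (26.159,94.972) → (23.960,78.963). Open path.

**Shape 7** — `<path>` cubic bezier, stroke `#000000` → cut (S773, F638). Control points (SVG): P0=(263.256,118.820), P1=(243.200,138.475), P2=(157.093,26.552), P3=(133.672,33.102); sampled at t=k/3. Machine vertices: (263.256,49.596) → (225.951,64.539) → (173.220,111.634) → (133.672,135.314). Open path.

G21
G90
G0 X164.842 Y96.128
M3 S773
G1 X279.093 Y96.128 F638
G1 X279.093 Y65.687
G1 X164.842 Y65.687
G1 X164.842 Y96.128
M5
G0 X14.693 Y119.036
M3 S773
G1 X237.541 Y85.863 F638
G1 X45.413 Y36.132
G1 X283.946 Y18.931
G1 X46.545 Y64.512
G1 X14.693 Y119.036
M5
G0 X50.945 Y68.182
M3 S773
G1 X120.798 Y112.114 F638
G1 X123.919 Y29.653
G1 X50.945 Y68.182
M5
G0 X113.771 Y91.152
M3 S773
G1 X116.729 Y94.627 F638
G1 X128.135 Y107.776
G1 X121.739 Y122.018
M5
G0 X154.874 Y44.333
M3 S773
G1 X163.843 Y76.002 F638
G1 X192.578 Y92.053
G1 X224.247 Y83.084
G1 X240.298 Y54.349
G1 X231.329 Y22.680
G1 X202.594 Y6.629
G1 X170.925 Y15.598
G1 X154.874 Y44.333
M5
G0 X59.904 Y131.021
M3 S773
G1 X39.693 Y116.016 F638
G1 X26.159 Y94.972
G1 X23.960 Y78.963
M5
G0 X263.256 Y49.596
M3 S773
G1 X225.951 Y64.539 F638
G1 X173.220 Y111.634
G1 X133.672 Y135.314
M5
G0 X0.000 Y0.000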